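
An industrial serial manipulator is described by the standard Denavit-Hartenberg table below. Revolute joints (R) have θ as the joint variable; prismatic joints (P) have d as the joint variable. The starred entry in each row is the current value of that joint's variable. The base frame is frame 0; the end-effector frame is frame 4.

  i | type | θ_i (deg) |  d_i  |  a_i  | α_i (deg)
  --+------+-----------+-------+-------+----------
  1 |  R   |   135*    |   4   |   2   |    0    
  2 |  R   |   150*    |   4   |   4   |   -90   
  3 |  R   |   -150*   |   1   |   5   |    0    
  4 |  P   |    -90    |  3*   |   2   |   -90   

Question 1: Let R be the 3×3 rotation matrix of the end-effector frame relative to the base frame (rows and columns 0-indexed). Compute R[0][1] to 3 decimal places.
End-effector y-axis (col 1 of R) = (-0.9659,-0.2588,-0.0000)
R[0][1] = -0.9659

-0.966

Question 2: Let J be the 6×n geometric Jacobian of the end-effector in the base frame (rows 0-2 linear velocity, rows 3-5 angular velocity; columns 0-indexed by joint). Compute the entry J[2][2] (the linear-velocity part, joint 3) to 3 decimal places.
axis z_2 = (0.9659,0.2588,0.0000); lever o_n−o_2 = (2.4842,6.1838,0.7679)
cross product → J_v[:, 2] = (0.1988,-0.7418,5.3301)
J_ω[:, 2] = z_2
entry J[2][2] = 5.3301

5.330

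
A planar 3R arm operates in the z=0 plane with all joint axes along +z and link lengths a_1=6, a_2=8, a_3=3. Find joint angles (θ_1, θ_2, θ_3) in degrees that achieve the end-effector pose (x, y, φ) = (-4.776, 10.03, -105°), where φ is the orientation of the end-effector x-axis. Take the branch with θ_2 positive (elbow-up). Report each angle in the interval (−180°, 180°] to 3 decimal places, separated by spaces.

wrist centre = target − a_3·(cos φ, sin φ) = (-3.9995, 12.9278)
cos θ_2 = (183.1238−6²−8²)/(2·6·8) = 0.8659; θ_2 = 30.0175° (elbow-up)
β = atan2(12.9278,-3.9995) = 107.1908°; ψ = atan2(4.0021,12.9270) = 17.2022°
θ_1 = β − ψ = 89.9886°
θ_3 = φ − θ_1 − θ_2 = 134.9939° (wrapped to (-180°,180°])

89.989 30.018 134.994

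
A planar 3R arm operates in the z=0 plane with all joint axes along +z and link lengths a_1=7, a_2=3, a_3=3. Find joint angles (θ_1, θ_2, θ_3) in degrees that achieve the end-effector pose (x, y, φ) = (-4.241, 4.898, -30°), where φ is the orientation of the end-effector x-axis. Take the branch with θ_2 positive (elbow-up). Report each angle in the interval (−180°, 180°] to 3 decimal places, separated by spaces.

wrist centre = target − a_3·(cos φ, sin φ) = (-6.8391, 6.3980)
cos θ_2 = (87.7074−7²−3²)/(2·7·3) = 0.7073; θ_2 = 44.9829° (elbow-up)
β = atan2(6.3980,-6.8391) = 136.9085°; ψ = atan2(2.1207,9.1220) = 13.0877°
θ_1 = β − ψ = 123.8207°
θ_3 = φ − θ_1 − θ_2 = 161.1964° (wrapped to (-180°,180°])

123.821 44.983 161.196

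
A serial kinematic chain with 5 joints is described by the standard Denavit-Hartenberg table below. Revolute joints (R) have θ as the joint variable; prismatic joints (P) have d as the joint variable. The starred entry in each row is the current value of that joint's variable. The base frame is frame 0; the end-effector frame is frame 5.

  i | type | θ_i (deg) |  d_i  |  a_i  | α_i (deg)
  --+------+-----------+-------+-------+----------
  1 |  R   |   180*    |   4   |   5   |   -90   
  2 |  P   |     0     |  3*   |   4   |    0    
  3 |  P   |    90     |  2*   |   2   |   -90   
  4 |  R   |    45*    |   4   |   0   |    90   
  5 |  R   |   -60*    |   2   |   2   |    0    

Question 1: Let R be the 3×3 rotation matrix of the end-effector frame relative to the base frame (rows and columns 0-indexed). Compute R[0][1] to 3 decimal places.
0.500

End-effector y-axis (col 1 of R) = (0.5000,0.6124,-0.6124)
R[0][1] = 0.5000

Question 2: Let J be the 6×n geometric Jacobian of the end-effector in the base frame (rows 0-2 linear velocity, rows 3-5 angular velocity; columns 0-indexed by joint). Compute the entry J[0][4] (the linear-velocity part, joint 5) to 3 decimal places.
1.000

axis z_4 = (-0.0000,-0.7071,-0.7071); lever o_n−o_4 = (-1.7321,-0.7071,-2.1213)
cross product → J_v[:, 4] = (1.0000,1.2247,-1.2247)
J_ω[:, 4] = z_4
entry J[0][4] = 1.0000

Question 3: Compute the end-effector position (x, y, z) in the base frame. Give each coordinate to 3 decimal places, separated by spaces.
after link 1: o_1 = (-5.0000, 0.0000, 4.0000)
after link 2: o_2 = (-9.0000, -3.0000, 4.0000)
after link 3: o_3 = (-9.0000, -5.0000, 2.0000)
after link 4: o_4 = (-5.0000, -5.0000, 2.0000)
after link 5: o_5 = (-6.7321, -5.7071, -0.1213)

-6.732 -5.707 -0.121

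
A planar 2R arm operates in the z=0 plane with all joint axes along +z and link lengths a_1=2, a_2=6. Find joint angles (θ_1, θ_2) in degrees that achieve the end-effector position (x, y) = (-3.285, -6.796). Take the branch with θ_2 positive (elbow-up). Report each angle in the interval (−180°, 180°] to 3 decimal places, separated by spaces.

-149.982 44.979

cos θ_2 = (56.9768−2²−6²)/(2·2·6) = 0.7074; θ_2 = 44.9788° (elbow-up)
β = atan2(-6.7960,-3.2850) = -115.7978°; ψ = atan2(4.2411,6.2442) = 34.1844°
θ_1 = β − ψ = -149.9822°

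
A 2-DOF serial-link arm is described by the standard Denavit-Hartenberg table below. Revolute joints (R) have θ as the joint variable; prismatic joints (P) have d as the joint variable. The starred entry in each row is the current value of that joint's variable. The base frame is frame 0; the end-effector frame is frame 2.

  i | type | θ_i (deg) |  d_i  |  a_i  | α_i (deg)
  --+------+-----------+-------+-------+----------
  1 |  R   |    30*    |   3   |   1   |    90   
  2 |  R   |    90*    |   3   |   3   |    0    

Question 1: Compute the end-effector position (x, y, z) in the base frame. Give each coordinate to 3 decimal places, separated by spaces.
after link 1: o_1 = (0.8660, 0.5000, 3.0000)
after link 2: o_2 = (2.3660, -2.0981, 6.0000)

2.366 -2.098 6.000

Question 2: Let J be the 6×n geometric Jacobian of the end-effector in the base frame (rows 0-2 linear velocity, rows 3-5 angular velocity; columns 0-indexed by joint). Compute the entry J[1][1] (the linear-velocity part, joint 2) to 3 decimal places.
axis z_1 = (0.5000,-0.8660,0.0000); lever o_n−o_1 = (1.5000,-2.5981,3.0000)
cross product → J_v[:, 1] = (-2.5981,-1.5000,0.0000)
J_ω[:, 1] = z_1
entry J[1][1] = -1.5000

-1.500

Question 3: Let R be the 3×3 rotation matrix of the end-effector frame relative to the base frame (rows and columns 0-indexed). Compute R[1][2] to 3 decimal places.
End-effector z-axis (col 2 of R) = (0.5000,-0.8660,0.0000)
R[1][2] = -0.8660

-0.866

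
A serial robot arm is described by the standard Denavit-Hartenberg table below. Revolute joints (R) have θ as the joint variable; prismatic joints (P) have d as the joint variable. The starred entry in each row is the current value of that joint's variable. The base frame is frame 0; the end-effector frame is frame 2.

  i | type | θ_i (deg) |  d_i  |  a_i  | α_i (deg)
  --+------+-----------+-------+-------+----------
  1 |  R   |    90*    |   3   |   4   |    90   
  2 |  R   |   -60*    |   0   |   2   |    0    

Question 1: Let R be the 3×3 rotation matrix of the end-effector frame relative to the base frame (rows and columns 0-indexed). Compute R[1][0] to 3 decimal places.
End-effector x-axis (col 0 of R) = (0.0000,0.5000,-0.8660)
R[1][0] = 0.5000

0.500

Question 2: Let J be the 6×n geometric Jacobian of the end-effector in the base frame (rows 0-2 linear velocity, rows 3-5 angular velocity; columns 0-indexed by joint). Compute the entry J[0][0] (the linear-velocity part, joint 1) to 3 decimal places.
axis z_0 = ẑ; lever o_n−o_0 = (0.0000,5.0000,1.2679)
cross product → J_v[:, 0] = (-5.0000,0.0000,0.0000)
J_ω[:, 0] = z_0
entry J[0][0] = -5.0000

-5.000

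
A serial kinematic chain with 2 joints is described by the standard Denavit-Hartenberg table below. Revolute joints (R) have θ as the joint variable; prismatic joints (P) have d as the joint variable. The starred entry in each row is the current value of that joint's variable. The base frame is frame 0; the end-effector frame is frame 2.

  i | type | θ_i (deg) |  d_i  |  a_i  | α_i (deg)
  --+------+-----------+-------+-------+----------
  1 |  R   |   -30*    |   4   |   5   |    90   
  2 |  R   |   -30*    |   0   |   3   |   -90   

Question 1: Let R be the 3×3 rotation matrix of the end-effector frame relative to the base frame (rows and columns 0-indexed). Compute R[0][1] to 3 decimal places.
0.500

End-effector y-axis (col 1 of R) = (0.5000,0.8660,-0.0000)
R[0][1] = 0.5000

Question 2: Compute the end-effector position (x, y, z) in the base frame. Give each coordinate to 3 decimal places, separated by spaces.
6.580 -3.799 2.500

after link 1: o_1 = (4.3301, -2.5000, 4.0000)
after link 2: o_2 = (6.5801, -3.7990, 2.5000)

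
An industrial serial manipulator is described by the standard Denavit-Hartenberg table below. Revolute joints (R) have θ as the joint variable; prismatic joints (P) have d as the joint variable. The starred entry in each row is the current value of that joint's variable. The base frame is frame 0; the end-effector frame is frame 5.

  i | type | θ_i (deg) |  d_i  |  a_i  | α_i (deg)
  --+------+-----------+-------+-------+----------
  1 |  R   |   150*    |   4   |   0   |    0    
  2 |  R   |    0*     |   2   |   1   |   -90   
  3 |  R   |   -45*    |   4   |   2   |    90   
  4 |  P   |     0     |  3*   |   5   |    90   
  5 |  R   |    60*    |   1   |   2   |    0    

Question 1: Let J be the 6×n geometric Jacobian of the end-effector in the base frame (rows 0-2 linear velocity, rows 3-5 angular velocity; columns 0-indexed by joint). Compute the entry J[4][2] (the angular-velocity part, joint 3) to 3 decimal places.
axis z_2 = (-0.5000,-0.8660,0.0000); lever o_n−o_2 = (-3.5012,-1.4427,9.0029)
cross product → J_v[:, 2] = (-7.7968,4.5015,-2.3108)
J_ω[:, 2] = z_2
entry J[4][2] = -0.8660

-0.866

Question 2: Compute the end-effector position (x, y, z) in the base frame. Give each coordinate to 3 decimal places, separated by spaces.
after link 1: o_1 = (0.0000, 0.0000, 4.0000)
after link 2: o_2 = (-0.8660, 0.5000, 6.0000)
after link 3: o_3 = (-4.0908, -2.2570, 7.4142)
after link 4: o_4 = (-5.3155, -1.5499, 13.0711)
after link 5: o_5 = (-4.3672, -0.9427, 15.0029)

-4.367 -0.943 15.003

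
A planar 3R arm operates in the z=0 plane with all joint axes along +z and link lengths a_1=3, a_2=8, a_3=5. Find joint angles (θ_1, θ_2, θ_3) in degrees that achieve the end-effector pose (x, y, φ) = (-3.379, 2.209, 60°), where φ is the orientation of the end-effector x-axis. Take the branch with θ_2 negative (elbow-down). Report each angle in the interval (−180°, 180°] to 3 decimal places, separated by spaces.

-45.009 -134.995 -119.996

wrist centre = target − a_3·(cos φ, sin φ) = (-5.8790, -2.1211)
cos θ_2 = (39.0618−3²−8²)/(2·3·8) = -0.7070; θ_2 = -134.9950° (elbow-down)
β = atan2(-2.1211,-5.8790) = -160.1607°; ψ = atan2(-5.6573,-2.6564) = -115.1520°
θ_1 = β − ψ = -45.0087°
θ_3 = φ − θ_1 − θ_2 = -119.9963° (wrapped to (-180°,180°])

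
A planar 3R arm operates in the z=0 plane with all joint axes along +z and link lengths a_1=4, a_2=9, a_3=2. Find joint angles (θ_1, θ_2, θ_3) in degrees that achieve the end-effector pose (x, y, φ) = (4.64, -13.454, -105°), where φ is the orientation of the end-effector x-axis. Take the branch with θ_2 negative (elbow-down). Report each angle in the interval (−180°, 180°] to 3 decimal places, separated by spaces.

wrist centre = target − a_3·(cos φ, sin φ) = (5.1576, -11.5221)
cos θ_2 = (159.3611−4²−9²)/(2·4·9) = 0.8661; θ_2 = -29.9884° (elbow-down)
β = atan2(-11.5221,5.1576) = -65.8854°; ψ = atan2(-4.4984,11.7951) = -20.8758°
θ_1 = β − ψ = -45.0096°
θ_3 = φ − θ_1 − θ_2 = -30.0021° (wrapped to (-180°,180°])

-45.010 -29.988 -30.002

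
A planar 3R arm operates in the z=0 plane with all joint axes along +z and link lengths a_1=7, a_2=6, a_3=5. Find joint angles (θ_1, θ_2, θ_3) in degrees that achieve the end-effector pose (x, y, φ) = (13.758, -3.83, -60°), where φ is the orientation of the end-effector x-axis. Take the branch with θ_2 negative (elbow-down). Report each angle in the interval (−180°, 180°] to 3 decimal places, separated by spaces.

wrist centre = target − a_3·(cos φ, sin φ) = (11.2580, 0.5001)
cos θ_2 = (126.9927−7²−6²)/(2·7·6) = 0.4999; θ_2 = -60.0058° (elbow-down)
β = atan2(0.5001,11.2580) = 2.5436°; ψ = atan2(-5.1965,9.9995) = -27.4597°
θ_1 = β − ψ = 30.0033°
θ_3 = φ − θ_1 − θ_2 = -29.9975° (wrapped to (-180°,180°])

30.003 -60.006 -29.998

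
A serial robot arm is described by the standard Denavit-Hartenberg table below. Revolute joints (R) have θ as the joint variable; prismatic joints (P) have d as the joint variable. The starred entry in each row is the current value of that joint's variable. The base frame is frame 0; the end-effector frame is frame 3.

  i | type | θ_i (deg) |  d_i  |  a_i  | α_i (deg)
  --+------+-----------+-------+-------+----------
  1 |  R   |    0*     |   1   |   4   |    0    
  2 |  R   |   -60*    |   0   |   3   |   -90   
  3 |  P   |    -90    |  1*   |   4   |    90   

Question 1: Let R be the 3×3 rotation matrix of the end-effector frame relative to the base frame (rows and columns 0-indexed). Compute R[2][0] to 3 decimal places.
1.000

End-effector x-axis (col 0 of R) = (-0.0000,-0.0000,1.0000)
R[2][0] = 1.0000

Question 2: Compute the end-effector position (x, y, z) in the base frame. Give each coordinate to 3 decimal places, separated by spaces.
6.366 -2.098 5.000

after link 1: o_1 = (4.0000, 0.0000, 1.0000)
after link 2: o_2 = (5.5000, -2.5981, 1.0000)
after link 3: o_3 = (6.3660, -2.0981, 5.0000)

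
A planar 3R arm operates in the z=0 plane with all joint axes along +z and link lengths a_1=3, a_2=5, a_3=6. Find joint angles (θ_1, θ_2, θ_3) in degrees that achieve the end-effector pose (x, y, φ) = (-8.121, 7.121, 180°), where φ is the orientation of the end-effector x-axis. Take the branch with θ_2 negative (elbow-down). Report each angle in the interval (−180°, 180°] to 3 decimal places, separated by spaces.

wrist centre = target − a_3·(cos φ, sin φ) = (-2.1210, 7.1210)
cos θ_2 = (55.2073−3²−5²)/(2·3·5) = 0.7069; θ_2 = -45.0160° (elbow-down)
β = atan2(7.1210,-2.1210) = 106.5862°; ψ = atan2(-3.5365,6.5345) = -28.4224°
θ_1 = β − ψ = 135.0087°
θ_3 = φ − θ_1 − θ_2 = 90.0073° (wrapped to (-180°,180°])

135.009 -45.016 90.007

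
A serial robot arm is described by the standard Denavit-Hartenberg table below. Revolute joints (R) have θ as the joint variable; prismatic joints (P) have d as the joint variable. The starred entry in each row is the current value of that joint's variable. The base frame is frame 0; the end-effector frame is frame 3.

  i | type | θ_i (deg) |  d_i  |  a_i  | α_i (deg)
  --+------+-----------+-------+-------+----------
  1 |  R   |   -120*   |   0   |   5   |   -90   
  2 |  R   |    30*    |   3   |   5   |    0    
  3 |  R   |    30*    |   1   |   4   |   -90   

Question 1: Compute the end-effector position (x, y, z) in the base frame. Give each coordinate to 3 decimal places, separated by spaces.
after link 1: o_1 = (-2.5000, -4.3301, 0.0000)
after link 2: o_2 = (-2.0670, -9.5801, -2.5000)
after link 3: o_3 = (-2.2010, -11.8122, -5.9641)

-2.201 -11.812 -5.964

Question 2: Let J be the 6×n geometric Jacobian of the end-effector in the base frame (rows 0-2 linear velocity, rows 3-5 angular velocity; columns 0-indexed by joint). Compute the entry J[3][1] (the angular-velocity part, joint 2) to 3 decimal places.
axis z_1 = (0.8660,-0.5000,0.0000); lever o_n−o_1 = (0.2990,-7.4821,-5.9641)
cross product → J_v[:, 1] = (2.9821,5.1651,-6.3301)
J_ω[:, 1] = z_1
entry J[3][1] = 0.8660

0.866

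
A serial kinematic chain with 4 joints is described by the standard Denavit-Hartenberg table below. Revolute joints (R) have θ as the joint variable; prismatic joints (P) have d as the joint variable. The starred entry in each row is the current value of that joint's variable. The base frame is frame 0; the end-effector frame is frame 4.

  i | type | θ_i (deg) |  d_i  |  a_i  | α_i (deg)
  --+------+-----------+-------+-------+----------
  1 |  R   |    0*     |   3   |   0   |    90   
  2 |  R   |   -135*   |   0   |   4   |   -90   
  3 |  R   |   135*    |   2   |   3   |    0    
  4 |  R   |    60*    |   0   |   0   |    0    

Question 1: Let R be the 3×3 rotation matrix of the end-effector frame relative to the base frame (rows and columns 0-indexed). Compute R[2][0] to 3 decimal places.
0.683

End-effector x-axis (col 0 of R) = (0.6830,-0.2588,0.6830)
R[2][0] = 0.6830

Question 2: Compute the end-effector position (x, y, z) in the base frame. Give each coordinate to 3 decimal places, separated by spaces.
after link 1: o_1 = (0.0000, 0.0000, 3.0000)
after link 2: o_2 = (-2.8284, -0.0000, 0.1716)
after link 3: o_3 = (0.0858, 2.1213, 0.2574)
after link 4: o_4 = (0.0858, 2.1213, 0.2574)

0.086 2.121 0.257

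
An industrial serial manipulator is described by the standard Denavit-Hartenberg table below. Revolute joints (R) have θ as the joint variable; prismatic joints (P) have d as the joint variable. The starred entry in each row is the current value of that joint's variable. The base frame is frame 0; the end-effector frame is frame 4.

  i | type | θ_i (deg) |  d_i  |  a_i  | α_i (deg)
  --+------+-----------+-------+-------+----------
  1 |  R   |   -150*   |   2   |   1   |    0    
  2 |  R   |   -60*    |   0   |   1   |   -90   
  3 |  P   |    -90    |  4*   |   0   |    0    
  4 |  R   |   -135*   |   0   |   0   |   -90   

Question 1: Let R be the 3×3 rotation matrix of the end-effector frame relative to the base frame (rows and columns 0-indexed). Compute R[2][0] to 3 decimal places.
End-effector x-axis (col 0 of R) = (0.6124,-0.3536,-0.7071)
R[2][0] = -0.7071

-0.707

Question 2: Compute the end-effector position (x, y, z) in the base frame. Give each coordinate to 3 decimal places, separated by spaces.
after link 1: o_1 = (-0.8660, -0.5000, 2.0000)
after link 2: o_2 = (-1.7321, 0.0000, 2.0000)
after link 3: o_3 = (-3.7321, -3.4641, 2.0000)
after link 4: o_4 = (-3.7321, -3.4641, 2.0000)

-3.732 -3.464 2.000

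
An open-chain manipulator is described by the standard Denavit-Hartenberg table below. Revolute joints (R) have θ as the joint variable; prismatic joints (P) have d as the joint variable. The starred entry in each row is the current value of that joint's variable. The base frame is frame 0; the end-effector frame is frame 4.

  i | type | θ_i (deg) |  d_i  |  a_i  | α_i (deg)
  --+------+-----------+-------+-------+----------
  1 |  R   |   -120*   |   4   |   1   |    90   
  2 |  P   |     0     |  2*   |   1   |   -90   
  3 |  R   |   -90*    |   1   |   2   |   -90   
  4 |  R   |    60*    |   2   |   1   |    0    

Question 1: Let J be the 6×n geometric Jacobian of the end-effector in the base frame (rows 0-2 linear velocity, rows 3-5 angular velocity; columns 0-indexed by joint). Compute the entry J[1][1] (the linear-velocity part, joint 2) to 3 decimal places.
prismatic axis z_1 = (-0.8660,0.5000,0.0000)
J_v[:, 1] = z_1; J_ω[:, 1] = (0,0,0)
entry J[1][1] = 0.5000

0.500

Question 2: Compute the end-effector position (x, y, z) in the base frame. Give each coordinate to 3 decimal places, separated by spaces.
after link 1: o_1 = (-0.5000, -0.8660, 4.0000)
after link 2: o_2 = (-2.7321, -0.7321, 4.0000)
after link 3: o_3 = (-4.4641, 0.2679, 5.0000)
after link 4: o_4 = (-5.8971, -1.2141, 4.1340)

-5.897 -1.214 4.134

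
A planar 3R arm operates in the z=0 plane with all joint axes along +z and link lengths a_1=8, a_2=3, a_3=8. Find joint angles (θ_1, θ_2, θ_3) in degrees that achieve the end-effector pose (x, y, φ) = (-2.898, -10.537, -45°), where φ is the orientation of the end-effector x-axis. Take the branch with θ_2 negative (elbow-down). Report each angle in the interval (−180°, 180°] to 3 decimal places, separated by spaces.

wrist centre = target − a_3·(cos φ, sin φ) = (-8.5549, -4.8801)
cos θ_2 = (97.0014−8²−3²)/(2·8·3) = 0.5000; θ_2 = -59.9981° (elbow-down)
β = atan2(-4.8801,-8.5549) = -150.2973°; ψ = atan2(-2.5980,9.5001) = -15.2949°
θ_1 = β − ψ = -135.0023°
θ_3 = φ − θ_1 − θ_2 = 150.0004° (wrapped to (-180°,180°])

-135.002 -59.998 150.000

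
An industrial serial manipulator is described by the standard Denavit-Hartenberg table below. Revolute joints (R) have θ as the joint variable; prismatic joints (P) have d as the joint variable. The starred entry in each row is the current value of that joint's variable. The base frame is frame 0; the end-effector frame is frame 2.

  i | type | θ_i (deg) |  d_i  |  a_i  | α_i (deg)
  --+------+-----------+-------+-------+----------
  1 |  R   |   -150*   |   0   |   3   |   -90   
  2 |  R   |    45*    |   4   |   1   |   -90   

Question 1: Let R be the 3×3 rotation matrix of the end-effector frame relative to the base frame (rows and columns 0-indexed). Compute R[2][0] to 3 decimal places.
-0.707

End-effector x-axis (col 0 of R) = (-0.6124,-0.3536,-0.7071)
R[2][0] = -0.7071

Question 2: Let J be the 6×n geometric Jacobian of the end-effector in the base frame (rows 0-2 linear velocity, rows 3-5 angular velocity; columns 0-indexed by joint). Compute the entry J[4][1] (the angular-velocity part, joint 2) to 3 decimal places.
axis z_1 = (0.5000,-0.8660,0.0000); lever o_n−o_1 = (1.3876,-3.8177,-0.7071)
cross product → J_v[:, 1] = (0.6124,0.3536,-0.7071)
J_ω[:, 1] = z_1
entry J[4][1] = -0.8660

-0.866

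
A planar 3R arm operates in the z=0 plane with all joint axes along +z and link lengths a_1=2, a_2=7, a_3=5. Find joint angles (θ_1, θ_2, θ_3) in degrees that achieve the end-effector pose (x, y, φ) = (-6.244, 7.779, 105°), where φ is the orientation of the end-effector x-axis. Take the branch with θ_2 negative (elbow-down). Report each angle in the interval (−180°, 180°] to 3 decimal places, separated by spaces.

wrist centre = target − a_3·(cos φ, sin φ) = (-4.9499, 2.9494)
cos θ_2 = (33.2003−2²−7²)/(2·2·7) = -0.7071; θ_2 = -135.0019° (elbow-down)
β = atan2(2.9494,-4.9499) = 149.2117°; ψ = atan2(-4.9496,-2.9499) = -120.7946°
θ_1 = β − ψ = 270.0063°
θ_3 = φ − θ_1 − θ_2 = -30.0044° (wrapped to (-180°,180°])

-89.994 -135.002 -30.004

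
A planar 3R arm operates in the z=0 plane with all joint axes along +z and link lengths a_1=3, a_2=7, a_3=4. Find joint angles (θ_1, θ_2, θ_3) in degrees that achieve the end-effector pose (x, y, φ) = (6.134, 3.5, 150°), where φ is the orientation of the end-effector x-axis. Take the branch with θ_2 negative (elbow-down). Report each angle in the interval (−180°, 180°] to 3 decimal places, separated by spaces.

wrist centre = target − a_3·(cos φ, sin φ) = (9.5981, 1.5000)
cos θ_2 = (94.3736−3²−7²)/(2·3·7) = 0.8660; θ_2 = -29.9987° (elbow-down)
β = atan2(1.5000,9.5981) = 8.8824°; ψ = atan2(-3.4999,9.0623) = -21.1166°
θ_1 = β − ψ = 29.9990°
θ_3 = φ − θ_1 − θ_2 = 149.9996° (wrapped to (-180°,180°])

29.999 -29.999 150.000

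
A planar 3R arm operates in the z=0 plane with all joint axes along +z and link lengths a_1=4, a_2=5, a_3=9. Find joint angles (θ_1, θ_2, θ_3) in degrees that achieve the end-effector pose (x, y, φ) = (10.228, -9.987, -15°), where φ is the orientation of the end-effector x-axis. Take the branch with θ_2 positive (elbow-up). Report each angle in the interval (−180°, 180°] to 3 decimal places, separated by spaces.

-112.343 60.009 37.334

wrist centre = target − a_3·(cos φ, sin φ) = (1.5347, -7.6576)
cos θ_2 = (60.9945−4²−5²)/(2·4·5) = 0.4999; θ_2 = 60.0091° (elbow-up)
β = atan2(-7.6576,1.5347) = -78.6675°; ψ = atan2(4.3305,6.4993) = 33.6757°
θ_1 = β − ψ = -112.3432°
θ_3 = φ − θ_1 − θ_2 = 37.3341° (wrapped to (-180°,180°])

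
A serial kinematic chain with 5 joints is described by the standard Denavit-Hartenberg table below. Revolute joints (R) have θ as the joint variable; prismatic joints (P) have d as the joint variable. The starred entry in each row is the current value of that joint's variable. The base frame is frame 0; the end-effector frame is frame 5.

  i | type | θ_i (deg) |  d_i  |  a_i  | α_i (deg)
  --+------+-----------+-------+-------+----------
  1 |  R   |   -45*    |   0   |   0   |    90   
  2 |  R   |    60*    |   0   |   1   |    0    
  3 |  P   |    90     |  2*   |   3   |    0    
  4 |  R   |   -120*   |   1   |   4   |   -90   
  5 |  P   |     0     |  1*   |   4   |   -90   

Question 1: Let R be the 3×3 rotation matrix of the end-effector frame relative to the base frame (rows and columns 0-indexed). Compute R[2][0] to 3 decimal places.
End-effector x-axis (col 0 of R) = (0.6124,-0.6124,0.5000)
R[2][0] = 0.5000

0.500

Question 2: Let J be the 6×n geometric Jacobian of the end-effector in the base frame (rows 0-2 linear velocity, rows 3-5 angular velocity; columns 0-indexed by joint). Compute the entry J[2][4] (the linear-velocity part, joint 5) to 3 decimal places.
0.866

prismatic axis z_4 = (-0.3536,0.3536,0.8660)
J_v[:, 4] = z_4; J_ω[:, 4] = (0,0,0)
entry J[2][4] = 0.8660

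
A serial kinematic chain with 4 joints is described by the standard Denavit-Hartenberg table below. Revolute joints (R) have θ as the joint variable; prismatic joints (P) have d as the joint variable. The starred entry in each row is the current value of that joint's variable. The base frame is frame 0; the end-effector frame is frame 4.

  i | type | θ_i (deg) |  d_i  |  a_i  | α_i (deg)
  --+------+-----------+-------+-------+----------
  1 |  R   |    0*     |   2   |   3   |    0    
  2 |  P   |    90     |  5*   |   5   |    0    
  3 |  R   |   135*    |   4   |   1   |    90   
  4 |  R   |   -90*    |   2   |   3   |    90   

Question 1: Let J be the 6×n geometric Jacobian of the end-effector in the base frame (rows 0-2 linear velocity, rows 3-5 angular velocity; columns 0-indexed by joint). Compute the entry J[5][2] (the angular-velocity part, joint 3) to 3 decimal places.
1.000

axis z_2 = (0.0000,0.0000,1.0000); lever o_n−o_2 = (-2.1213,0.7071,1.0000)
cross product → J_v[:, 2] = (-0.7071,-2.1213,0.0000)
J_ω[:, 2] = z_2
entry J[5][2] = 1.0000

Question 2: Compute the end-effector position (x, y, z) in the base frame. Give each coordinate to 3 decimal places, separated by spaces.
after link 1: o_1 = (3.0000, 0.0000, 2.0000)
after link 2: o_2 = (3.0000, 5.0000, 7.0000)
after link 3: o_3 = (2.2929, 4.2929, 11.0000)
after link 4: o_4 = (0.8787, 5.7071, 8.0000)

0.879 5.707 8.000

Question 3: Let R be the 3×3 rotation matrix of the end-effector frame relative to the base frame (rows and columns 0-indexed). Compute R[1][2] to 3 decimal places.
0.707

End-effector z-axis (col 2 of R) = (0.7071,0.7071,-0.0000)
R[1][2] = 0.7071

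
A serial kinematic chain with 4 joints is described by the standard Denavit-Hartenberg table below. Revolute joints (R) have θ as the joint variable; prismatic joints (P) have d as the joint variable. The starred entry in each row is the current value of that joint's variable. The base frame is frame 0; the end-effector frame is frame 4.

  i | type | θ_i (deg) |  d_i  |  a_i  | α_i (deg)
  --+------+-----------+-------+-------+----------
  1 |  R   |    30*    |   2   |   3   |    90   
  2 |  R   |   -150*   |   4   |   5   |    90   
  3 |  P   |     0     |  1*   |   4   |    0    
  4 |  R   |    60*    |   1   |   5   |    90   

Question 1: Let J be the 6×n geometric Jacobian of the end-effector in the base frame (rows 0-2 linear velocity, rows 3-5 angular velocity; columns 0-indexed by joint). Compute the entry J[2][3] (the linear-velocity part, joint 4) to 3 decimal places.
2.165

axis z_3 = (-0.4330,-0.2500,0.8660); lever o_n−o_3 = (-0.1429,-5.0825,-0.3840)
cross product → J_v[:, 3] = (4.4976,-0.2901,2.1651)
J_ω[:, 3] = z_3
entry J[2][3] = 2.1651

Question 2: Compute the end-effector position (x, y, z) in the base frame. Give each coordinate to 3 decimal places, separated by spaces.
-2.728 -11.194 -2.018

after link 1: o_1 = (2.5981, 1.5000, 2.0000)
after link 2: o_2 = (0.8481, -4.1292, -0.5000)
after link 3: o_3 = (-2.5849, -6.1112, -1.6340)
after link 4: o_4 = (-2.7279, -11.1937, -2.0179)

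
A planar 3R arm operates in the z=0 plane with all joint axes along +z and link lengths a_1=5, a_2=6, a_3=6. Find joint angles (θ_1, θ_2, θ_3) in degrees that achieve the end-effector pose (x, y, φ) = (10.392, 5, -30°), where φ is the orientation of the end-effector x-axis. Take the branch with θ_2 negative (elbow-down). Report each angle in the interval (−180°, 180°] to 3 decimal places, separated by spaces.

90.003 -60.003 -60.000

wrist centre = target − a_3·(cos φ, sin φ) = (5.1958, 8.0000)
cos θ_2 = (90.9968−5²−6²)/(2·5·6) = 0.4999; θ_2 = -60.0035° (elbow-down)
β = atan2(8.0000,5.1958) = 56.9970°; ψ = atan2(-5.1963,7.9997) = -33.0064°
θ_1 = β − ψ = 90.0035°
θ_3 = φ − θ_1 − θ_2 = -60.0000° (wrapped to (-180°,180°])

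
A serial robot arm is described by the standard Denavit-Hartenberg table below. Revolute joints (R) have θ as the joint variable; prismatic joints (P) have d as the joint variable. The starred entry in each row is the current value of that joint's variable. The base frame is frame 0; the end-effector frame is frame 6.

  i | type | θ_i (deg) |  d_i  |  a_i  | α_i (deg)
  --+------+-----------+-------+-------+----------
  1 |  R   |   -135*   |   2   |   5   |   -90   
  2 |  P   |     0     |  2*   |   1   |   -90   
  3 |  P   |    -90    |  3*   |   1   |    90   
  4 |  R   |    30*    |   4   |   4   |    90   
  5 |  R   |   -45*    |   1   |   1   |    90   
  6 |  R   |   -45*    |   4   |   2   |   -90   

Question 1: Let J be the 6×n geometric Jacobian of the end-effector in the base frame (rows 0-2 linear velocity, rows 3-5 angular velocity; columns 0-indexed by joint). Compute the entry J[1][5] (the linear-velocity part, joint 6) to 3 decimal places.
axis z_5 = (-0.9330,-0.0670,0.3536); lever o_n−o_5 = (-4.3268,-1.0874,-0.3105)
cross product → J_v[:, 5] = (0.4053,-1.8195,0.7247)
J_ω[:, 5] = z_5
entry J[1][5] = -1.8195

-1.819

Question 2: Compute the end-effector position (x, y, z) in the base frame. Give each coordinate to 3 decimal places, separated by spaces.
after link 1: o_1 = (-3.5355, -3.5355, 2.0000)
after link 2: o_2 = (-2.8284, -5.6569, 2.0000)
after link 3: o_3 = (-2.1213, -6.3640, -1.0000)
after link 4: o_4 = (3.1566, -5.9850, -3.0000)
after link 5: o_5 = (3.4432, -7.2716, -2.4875)
after link 6: o_6 = (-0.8836, -8.3590, -2.7981)

-0.884 -8.359 -2.798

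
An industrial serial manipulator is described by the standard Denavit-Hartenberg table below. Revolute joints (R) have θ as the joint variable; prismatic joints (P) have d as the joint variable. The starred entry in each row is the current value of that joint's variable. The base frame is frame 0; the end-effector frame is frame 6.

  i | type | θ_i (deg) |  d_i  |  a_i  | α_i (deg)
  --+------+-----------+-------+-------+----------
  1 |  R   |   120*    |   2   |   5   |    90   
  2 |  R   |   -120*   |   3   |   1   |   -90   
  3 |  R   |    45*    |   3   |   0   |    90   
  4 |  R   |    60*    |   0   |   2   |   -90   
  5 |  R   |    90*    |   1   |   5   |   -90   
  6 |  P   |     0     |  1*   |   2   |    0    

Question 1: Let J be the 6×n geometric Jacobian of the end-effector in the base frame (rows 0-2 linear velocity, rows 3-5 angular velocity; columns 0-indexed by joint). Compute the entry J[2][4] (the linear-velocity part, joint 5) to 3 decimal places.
axis z_4 = (0.1607,0.9464,0.2803); lever o_n−o_4 = (-4.7705,0.2951,5.3061)
cross product → J_v[:, 4] = (4.9387,-2.1902,4.5620)
J_ω[:, 4] = z_4
entry J[2][4] = 4.5620

4.562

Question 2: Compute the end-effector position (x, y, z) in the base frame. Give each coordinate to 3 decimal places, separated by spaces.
after link 1: o_1 = (-2.5000, 4.3301, 2.0000)
after link 2: o_2 = (0.3481, 5.3971, 1.1340)
after link 3: o_3 = (-0.9510, 7.6471, -0.3660)
after link 4: o_4 = (-2.1366, 8.2864, -1.8444)
after link 5: o_5 = (-5.9216, 8.9959, 1.4978)
after link 6: o_6 = (-6.9071, 8.5815, 3.4617)

-6.907 8.582 3.462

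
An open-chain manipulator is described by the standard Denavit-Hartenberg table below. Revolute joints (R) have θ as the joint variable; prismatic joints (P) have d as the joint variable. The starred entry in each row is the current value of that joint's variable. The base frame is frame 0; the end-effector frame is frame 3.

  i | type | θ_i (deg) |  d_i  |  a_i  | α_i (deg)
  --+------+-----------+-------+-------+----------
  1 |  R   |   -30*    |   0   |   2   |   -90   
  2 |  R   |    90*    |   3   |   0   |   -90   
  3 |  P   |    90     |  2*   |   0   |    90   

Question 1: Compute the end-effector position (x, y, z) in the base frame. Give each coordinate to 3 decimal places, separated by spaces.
1.500 2.598 0.000

after link 1: o_1 = (1.7321, -1.0000, 0.0000)
after link 2: o_2 = (3.2321, 1.5981, 0.0000)
after link 3: o_3 = (1.5000, 2.5981, 0.0000)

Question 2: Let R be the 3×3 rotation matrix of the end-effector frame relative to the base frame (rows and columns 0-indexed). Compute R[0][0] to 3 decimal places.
End-effector x-axis (col 0 of R) = (-0.5000,-0.8660,-0.0000)
R[0][0] = -0.5000

-0.500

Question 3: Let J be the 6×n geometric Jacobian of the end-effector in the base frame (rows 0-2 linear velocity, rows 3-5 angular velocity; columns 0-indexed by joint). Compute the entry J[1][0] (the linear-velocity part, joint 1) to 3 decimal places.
axis z_0 = ẑ; lever o_n−o_0 = (1.5000,2.5981,0.0000)
cross product → J_v[:, 0] = (-2.5981,1.5000,0.0000)
J_ω[:, 0] = z_0
entry J[1][0] = 1.5000

1.500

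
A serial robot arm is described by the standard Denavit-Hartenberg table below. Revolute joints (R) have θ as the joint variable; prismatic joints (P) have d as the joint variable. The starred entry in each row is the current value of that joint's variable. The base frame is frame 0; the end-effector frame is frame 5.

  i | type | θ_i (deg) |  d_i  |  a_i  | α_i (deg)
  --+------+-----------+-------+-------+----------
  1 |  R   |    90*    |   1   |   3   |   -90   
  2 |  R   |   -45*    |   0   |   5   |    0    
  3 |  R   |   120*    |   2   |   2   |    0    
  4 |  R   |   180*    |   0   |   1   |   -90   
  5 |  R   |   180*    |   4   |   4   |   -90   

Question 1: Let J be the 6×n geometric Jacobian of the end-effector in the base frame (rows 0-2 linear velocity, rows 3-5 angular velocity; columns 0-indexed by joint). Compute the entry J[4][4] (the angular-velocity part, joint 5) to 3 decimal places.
axis z_4 = (0.0000,0.9659,0.2588); lever o_n−o_4 = (0.0000,4.8990,-2.8284)
cross product → J_v[:, 4] = (-4.0000,0.0000,-0.0000)
J_ω[:, 4] = z_4
entry J[4][4] = 0.9659

0.966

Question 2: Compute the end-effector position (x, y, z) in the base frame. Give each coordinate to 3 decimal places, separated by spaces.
-2.000 11.693 0.741

after link 1: o_1 = (0.0000, 3.0000, 1.0000)
after link 2: o_2 = (0.0000, 6.5355, 4.5355)
after link 3: o_3 = (-2.0000, 7.0532, 2.6037)
after link 4: o_4 = (-2.0000, 6.7944, 3.5696)
after link 5: o_5 = (-2.0000, 11.6933, 0.7412)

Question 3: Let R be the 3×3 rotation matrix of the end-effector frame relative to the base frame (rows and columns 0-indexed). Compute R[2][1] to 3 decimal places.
End-effector y-axis (col 1 of R) = (-0.0000,-0.9659,-0.2588)
R[2][1] = -0.2588

-0.259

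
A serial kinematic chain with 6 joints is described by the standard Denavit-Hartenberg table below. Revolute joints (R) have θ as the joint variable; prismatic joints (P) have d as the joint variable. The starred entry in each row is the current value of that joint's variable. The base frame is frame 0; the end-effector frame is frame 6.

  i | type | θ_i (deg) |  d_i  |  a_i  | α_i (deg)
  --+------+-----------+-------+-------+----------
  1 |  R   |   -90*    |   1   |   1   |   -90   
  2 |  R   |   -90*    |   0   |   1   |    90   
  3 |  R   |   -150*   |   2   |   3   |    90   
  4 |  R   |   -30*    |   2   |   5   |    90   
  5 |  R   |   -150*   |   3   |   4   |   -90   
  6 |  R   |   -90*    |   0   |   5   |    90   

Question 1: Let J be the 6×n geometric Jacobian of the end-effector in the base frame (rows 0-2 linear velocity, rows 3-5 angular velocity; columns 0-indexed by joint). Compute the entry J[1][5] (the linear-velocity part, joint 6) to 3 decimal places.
2.165

axis z_5 = (-0.9665,-0.2500,0.0580); lever o_n−o_5 = (1.2500,-4.3301,2.1651)
cross product → J_v[:, 5] = (-0.2901,2.1651,4.4976)
J_ω[:, 5] = z_5
entry J[1][5] = 2.1651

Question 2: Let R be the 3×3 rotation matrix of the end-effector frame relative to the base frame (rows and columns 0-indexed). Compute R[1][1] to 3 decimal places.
-0.250

End-effector y-axis (col 1 of R) = (-0.9665,-0.2500,0.0580)
R[1][1] = -0.2500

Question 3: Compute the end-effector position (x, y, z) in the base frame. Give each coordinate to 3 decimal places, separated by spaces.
after link 1: o_1 = (0.0000, -1.0000, 1.0000)
after link 2: o_2 = (0.0000, -1.0000, 2.0000)
after link 3: o_3 = (-1.5000, 1.0000, -0.5981)
after link 4: o_4 = (-1.9330, -1.5000, -5.3481)
after link 5: o_5 = (-1.4151, -2.3660, -0.4510)
after link 6: o_6 = (-0.1651, -6.6962, 1.7141)

-0.165 -6.696 1.714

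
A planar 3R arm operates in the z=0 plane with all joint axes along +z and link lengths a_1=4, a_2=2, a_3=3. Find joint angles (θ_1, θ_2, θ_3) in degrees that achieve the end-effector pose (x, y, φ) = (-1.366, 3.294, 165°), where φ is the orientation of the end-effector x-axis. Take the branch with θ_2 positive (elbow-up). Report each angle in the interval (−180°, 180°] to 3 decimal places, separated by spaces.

30.009 135.010 -0.019

wrist centre = target − a_3·(cos φ, sin φ) = (1.5318, 2.5175)
cos θ_2 = (8.6844−4²−2²)/(2·4·2) = -0.7072; θ_2 = 135.0098° (elbow-up)
β = atan2(2.5175,1.5318) = 58.6819°; ψ = atan2(1.4140,2.5855) = 28.6732°
θ_1 = β − ψ = 30.0087°
θ_3 = φ − θ_1 − θ_2 = -0.0185° (wrapped to (-180°,180°])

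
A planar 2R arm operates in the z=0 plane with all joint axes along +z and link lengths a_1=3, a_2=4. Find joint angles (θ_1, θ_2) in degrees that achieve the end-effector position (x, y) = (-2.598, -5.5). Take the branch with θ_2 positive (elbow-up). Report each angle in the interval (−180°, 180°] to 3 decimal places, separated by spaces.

cos θ_2 = (36.9996−3²−4²)/(2·3·4) = 0.5000; θ_2 = 60.0011° (elbow-up)
β = atan2(-5.5000,-2.5980) = -115.2843°; ψ = atan2(3.4641,4.9999) = 34.7157°
θ_1 = β − ψ = -150.0000°

-150.000 60.001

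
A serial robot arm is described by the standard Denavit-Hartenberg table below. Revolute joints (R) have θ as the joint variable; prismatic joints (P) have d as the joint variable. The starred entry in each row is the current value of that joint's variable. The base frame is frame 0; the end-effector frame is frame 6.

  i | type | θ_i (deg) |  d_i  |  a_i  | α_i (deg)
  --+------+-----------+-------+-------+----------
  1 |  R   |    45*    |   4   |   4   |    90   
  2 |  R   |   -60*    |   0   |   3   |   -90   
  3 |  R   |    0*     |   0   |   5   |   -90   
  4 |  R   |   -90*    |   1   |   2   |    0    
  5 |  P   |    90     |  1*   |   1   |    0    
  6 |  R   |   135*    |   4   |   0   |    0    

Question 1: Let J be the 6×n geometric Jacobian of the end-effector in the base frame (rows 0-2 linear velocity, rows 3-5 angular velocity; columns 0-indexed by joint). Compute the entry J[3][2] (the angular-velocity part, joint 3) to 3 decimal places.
0.612

axis z_2 = (0.6124,0.6124,0.5000); lever o_n−o_2 = (-0.8966,7.5887,-4.1962)
cross product → J_v[:, 2] = (-6.3640,2.1213,5.1962)
J_ω[:, 2] = z_2
entry J[3][2] = 0.6124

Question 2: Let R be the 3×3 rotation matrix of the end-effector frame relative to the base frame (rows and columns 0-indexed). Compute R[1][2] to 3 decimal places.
0.707

End-effector z-axis (col 2 of R) = (-0.7071,0.7071,0.0000)
R[1][2] = 0.7071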